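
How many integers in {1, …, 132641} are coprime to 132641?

123552

Factor: 132641 = 23 · 73 · 79.
φ(132641) = (23−1) · (73−1) · (79−1) = 22 · 72 · 78 = 123552.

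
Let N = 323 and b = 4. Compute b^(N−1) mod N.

4^1 ≡ 4 (mod 323)
4^2 ≡ 4^2 = 16 ≡ 16 (mod 323)
4^4 ≡ 16^2 = 256 ≡ 256 (mod 323)
4^8 ≡ 256^2 = 65536 ≡ 290 (mod 323)
4^16 ≡ 290^2 = 84100 ≡ 120 (mod 323)
4^32 ≡ 120^2 = 14400 ≡ 188 (mod 323)
4^64 ≡ 188^2 = 35344 ≡ 137 (mod 323)
4^128 ≡ 137^2 = 18769 ≡ 35 (mod 323)
4^256 ≡ 35^2 = 1225 ≡ 256 (mod 323)
322 = 256 + 64 + 2 in binary powers of 2.
So 4^322 ≡ 256 · 137 · 16 ≡ 101 (mod 323).
Since 101 ≠ 1, base 4 is a Fermat witness: 323 is composite.

101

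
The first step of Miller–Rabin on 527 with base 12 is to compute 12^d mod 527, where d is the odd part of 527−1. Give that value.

527 − 1 = 526 = 2^1 · 263, so d = 263.
12^1 ≡ 12 (mod 527)
12^2 ≡ 12^2 = 144 ≡ 144 (mod 527)
12^4 ≡ 144^2 = 20736 ≡ 183 (mod 527)
12^8 ≡ 183^2 = 33489 ≡ 288 (mod 527)
12^16 ≡ 288^2 = 82944 ≡ 205 (mod 527)
12^32 ≡ 205^2 = 42025 ≡ 392 (mod 527)
12^64 ≡ 392^2 = 153664 ≡ 307 (mod 527)
12^128 ≡ 307^2 = 94249 ≡ 443 (mod 527)
12^256 ≡ 443^2 = 196249 ≡ 205 (mod 527)
263 = 256 + 4 + 2 + 1 in binary powers of 2.
So 12^263 ≡ 205 · 183 · 144 · 12 ≡ 177 (mod 527).
Squaring chain: 177; never reaches −1, so base 12 is a Miller–Rabin witness that 527 is composite.

177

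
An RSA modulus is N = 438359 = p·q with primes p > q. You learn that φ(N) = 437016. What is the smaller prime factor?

557

φ(n) = (p−1)(q−1) = n − (p+q) + 1, so p + q = 438359 − 437016 + 1 = 1344.
p and q are the roots of t² − 1344t + 438359 = 0.
Discriminant: 1344² − 4·438359 = 1806336 − 1753436 = 52900; √52900 = 230.
q = (1344 − 230)/2 = 557, p = (1344 + 230)/2 = 787.
Check: 557 · 787 = 438359.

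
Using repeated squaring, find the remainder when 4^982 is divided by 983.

1

4^1 ≡ 4 (mod 983)
4^2 ≡ 4^2 = 16 ≡ 16 (mod 983)
4^4 ≡ 16^2 = 256 ≡ 256 (mod 983)
4^8 ≡ 256^2 = 65536 ≡ 658 (mod 983)
4^16 ≡ 658^2 = 432964 ≡ 444 (mod 983)
4^32 ≡ 444^2 = 197136 ≡ 536 (mod 983)
4^64 ≡ 536^2 = 287296 ≡ 260 (mod 983)
4^128 ≡ 260^2 = 67600 ≡ 756 (mod 983)
4^256 ≡ 756^2 = 571536 ≡ 413 (mod 983)
4^512 ≡ 413^2 = 170569 ≡ 510 (mod 983)
982 = 512 + 256 + 128 + 64 + 16 + 4 + 2 in binary powers of 2.
So 4^982 ≡ 510 · 413 · 756 · 260 · 444 · 256 · 16 ≡ 1 (mod 983).
Since the result is 1, base 4 gives no evidence that 983 is composite.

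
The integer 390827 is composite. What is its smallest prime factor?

390827 is odd.
Digit sum 29, not divisible by 3.
Ends in 7: not divisible by 5.
7: 390827 = 7·55832 + 3
11: 390827 = 11·35529 + 8
13: 390827 = 13·30063 + 8
17: 390827 = 17·22989 + 14
19: 390827 = 19·20569 + 16
23: 390827 = 23·16992 + 11
29: 390827 = 29·13476 + 23
31: 390827 = 31·12607 + 10
37: 390827 = 37·10562 + 33
41: 390827 = 41·9532 + 15
43: 390827 = 43·9089

43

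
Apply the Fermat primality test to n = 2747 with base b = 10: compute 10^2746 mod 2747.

10^1 ≡ 10 (mod 2747)
10^2 ≡ 10^2 = 100 ≡ 100 (mod 2747)
10^4 ≡ 100^2 = 10000 ≡ 1759 (mod 2747)
10^8 ≡ 1759^2 = 3094081 ≡ 959 (mod 2747)
10^16 ≡ 959^2 = 919681 ≡ 2183 (mod 2747)
10^32 ≡ 2183^2 = 4765489 ≡ 2191 (mod 2747)
10^64 ≡ 2191^2 = 4800481 ≡ 1472 (mod 2747)
10^128 ≡ 1472^2 = 2166784 ≡ 2148 (mod 2747)
10^256 ≡ 2148^2 = 4613904 ≡ 1691 (mod 2747)
10^512 ≡ 1691^2 = 2859481 ≡ 2601 (mod 2747)
10^1024 ≡ 2601^2 = 6765201 ≡ 2087 (mod 2747)
10^2048 ≡ 2087^2 = 4355569 ≡ 1574 (mod 2747)
2746 = 2048 + 512 + 128 + 32 + 16 + 8 + 2 in binary powers of 2.
So 10^2746 ≡ 1574 · 2601 · 2148 · 2191 · 2183 · 959 · 100 ≡ 1322 (mod 2747).
Since 1322 ≠ 1, base 10 is a Fermat witness: 2747 is composite.

1322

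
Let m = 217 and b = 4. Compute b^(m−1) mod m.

190

4^1 ≡ 4 (mod 217)
4^2 ≡ 4^2 = 16 ≡ 16 (mod 217)
4^4 ≡ 16^2 = 256 ≡ 39 (mod 217)
4^8 ≡ 39^2 = 1521 ≡ 2 (mod 217)
4^16 ≡ 2^2 = 4 ≡ 4 (mod 217)
4^32 ≡ 4^2 = 16 ≡ 16 (mod 217)
4^64 ≡ 16^2 = 256 ≡ 39 (mod 217)
4^128 ≡ 39^2 = 1521 ≡ 2 (mod 217)
216 = 128 + 64 + 16 + 8 in binary powers of 2.
So 4^216 ≡ 2 · 39 · 4 · 2 ≡ 190 (mod 217).
Since 190 ≠ 1, base 4 is a Fermat witness: 217 is composite.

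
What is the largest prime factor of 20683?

20683 = 13 · 1591
1591 = 37 · 43
43 is prime.
So 20683 = 13 · 37 · 43; the largest prime factor is 43.

43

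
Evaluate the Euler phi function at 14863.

Factor: 14863 = 89 · 167.
φ(14863) = (89−1) · (167−1) = 88 · 166 = 14608.

14608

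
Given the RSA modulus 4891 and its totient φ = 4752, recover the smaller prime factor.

φ(n) = (p−1)(q−1) = n − (p+q) + 1, so p + q = 4891 − 4752 + 1 = 140.
p and q are the roots of t² − 140t + 4891 = 0.
Discriminant: 140² − 4·4891 = 19600 − 19564 = 36; √36 = 6.
q = (140 − 6)/2 = 67, p = (140 + 6)/2 = 73.
Check: 67 · 73 = 4891.

67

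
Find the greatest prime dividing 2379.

61

2379 = 3 · 793
793 = 13 · 61
61 is prime.
So 2379 = 3 · 13 · 61; the largest prime factor is 61.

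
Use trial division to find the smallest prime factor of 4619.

4619 is odd.
Digit sum 20, not divisible by 3.
Ends in 9: not divisible by 5.
7: 4619 = 7·659 + 6
11: 4619 = 11·419 + 10
13: 4619 = 13·355 + 4
17: 4619 = 17·271 + 12
19: 4619 = 19·243 + 2
23: 4619 = 23·200 + 19
29: 4619 = 29·159 + 8
31: 4619 = 31·149

31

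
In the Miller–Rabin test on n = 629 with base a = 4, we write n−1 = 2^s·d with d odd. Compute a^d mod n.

225

629 − 1 = 628 = 2^2 · 157, so d = 157.
4^1 ≡ 4 (mod 629)
4^2 ≡ 4^2 = 16 ≡ 16 (mod 629)
4^4 ≡ 16^2 = 256 ≡ 256 (mod 629)
4^8 ≡ 256^2 = 65536 ≡ 120 (mod 629)
4^16 ≡ 120^2 = 14400 ≡ 562 (mod 629)
4^32 ≡ 562^2 = 315844 ≡ 86 (mod 629)
4^64 ≡ 86^2 = 7396 ≡ 477 (mod 629)
4^128 ≡ 477^2 = 227529 ≡ 460 (mod 629)
157 = 128 + 16 + 8 + 4 + 1 in binary powers of 2.
So 4^157 ≡ 460 · 562 · 120 · 256 · 4 ≡ 225 (mod 629).
Squaring chain: 225 → 305; never reaches −1, so base 4 is a Miller–Rabin witness that 629 is composite.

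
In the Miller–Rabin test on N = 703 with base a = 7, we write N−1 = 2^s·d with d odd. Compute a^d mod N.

703 − 1 = 702 = 2^1 · 351, so d = 351.
7^1 ≡ 7 (mod 703)
7^2 ≡ 7^2 = 49 ≡ 49 (mod 703)
7^4 ≡ 49^2 = 2401 ≡ 292 (mod 703)
7^8 ≡ 292^2 = 85264 ≡ 201 (mod 703)
7^16 ≡ 201^2 = 40401 ≡ 330 (mod 703)
7^32 ≡ 330^2 = 108900 ≡ 638 (mod 703)
7^64 ≡ 638^2 = 407044 ≡ 7 (mod 703)
7^128 ≡ 7^2 = 49 ≡ 49 (mod 703)
7^256 ≡ 49^2 = 2401 ≡ 292 (mod 703)
351 = 256 + 64 + 16 + 8 + 4 + 2 + 1 in binary powers of 2.
So 7^351 ≡ 292 · 7 · 330 · 201 · 292 · 49 · 7 ≡ 1 (mod 703).
Since 7^d ≡ 1 (mod 703), base 7 does not prove 703 composite.

1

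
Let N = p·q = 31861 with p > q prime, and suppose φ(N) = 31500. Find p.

211

φ(n) = (p−1)(q−1) = n − (p+q) + 1, so p + q = 31861 − 31500 + 1 = 362.
p and q are the roots of t² − 362t + 31861 = 0.
Discriminant: 362² − 4·31861 = 131044 − 127444 = 3600; √3600 = 60.
q = (362 − 60)/2 = 151, p = (362 + 60)/2 = 211.
Check: 151 · 211 = 31861.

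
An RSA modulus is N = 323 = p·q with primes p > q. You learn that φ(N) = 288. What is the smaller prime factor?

φ(n) = (p−1)(q−1) = n − (p+q) + 1, so p + q = 323 − 288 + 1 = 36.
p and q are the roots of t² − 36t + 323 = 0.
Discriminant: 36² − 4·323 = 1296 − 1292 = 4; √4 = 2.
q = (36 − 2)/2 = 17, p = (36 + 2)/2 = 19.
Check: 17 · 19 = 323.

17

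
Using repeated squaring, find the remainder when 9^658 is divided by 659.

9^1 ≡ 9 (mod 659)
9^2 ≡ 9^2 = 81 ≡ 81 (mod 659)
9^4 ≡ 81^2 = 6561 ≡ 630 (mod 659)
9^8 ≡ 630^2 = 396900 ≡ 182 (mod 659)
9^16 ≡ 182^2 = 33124 ≡ 174 (mod 659)
9^32 ≡ 174^2 = 30276 ≡ 621 (mod 659)
9^64 ≡ 621^2 = 385641 ≡ 126 (mod 659)
9^128 ≡ 126^2 = 15876 ≡ 60 (mod 659)
9^256 ≡ 60^2 = 3600 ≡ 305 (mod 659)
9^512 ≡ 305^2 = 93025 ≡ 106 (mod 659)
658 = 512 + 128 + 16 + 2 in binary powers of 2.
So 9^658 ≡ 106 · 60 · 174 · 81 ≡ 1 (mod 659).
Since the result is 1, base 9 gives no evidence that 659 is composite.

1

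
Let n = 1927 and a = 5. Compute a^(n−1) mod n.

5^1 ≡ 5 (mod 1927)
5^2 ≡ 5^2 = 25 ≡ 25 (mod 1927)
5^4 ≡ 25^2 = 625 ≡ 625 (mod 1927)
5^8 ≡ 625^2 = 390625 ≡ 1371 (mod 1927)
5^16 ≡ 1371^2 = 1879641 ≡ 816 (mod 1927)
5^32 ≡ 816^2 = 665856 ≡ 1041 (mod 1927)
5^64 ≡ 1041^2 = 1083681 ≡ 707 (mod 1927)
5^128 ≡ 707^2 = 499849 ≡ 756 (mod 1927)
5^256 ≡ 756^2 = 571536 ≡ 1144 (mod 1927)
5^512 ≡ 1144^2 = 1308736 ≡ 303 (mod 1927)
5^1024 ≡ 303^2 = 91809 ≡ 1240 (mod 1927)
1926 = 1024 + 512 + 256 + 128 + 4 + 2 in binary powers of 2.
So 5^1926 ≡ 1240 · 303 · 1144 · 756 · 625 · 25 ≡ 291 (mod 1927).
Since 291 ≠ 1, base 5 is a Fermat witness: 1927 is composite.

291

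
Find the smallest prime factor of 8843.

37

8843 is odd.
Digit sum 23, not divisible by 3.
Ends in 3: not divisible by 5.
7: 8843 = 7·1263 + 2
11: 8843 = 11·803 + 10
13: 8843 = 13·680 + 3
17: 8843 = 17·520 + 3
19: 8843 = 19·465 + 8
23: 8843 = 23·384 + 11
29: 8843 = 29·304 + 27
31: 8843 = 31·285 + 8
37: 8843 = 37·239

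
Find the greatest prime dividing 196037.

196037 = 43 · 4559
4559 = 47 · 97
97 is prime.
So 196037 = 43 · 47 · 97; the largest prime factor is 97.

97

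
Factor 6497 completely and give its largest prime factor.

89

6497 = 73 · 89
89 is prime.
So 6497 = 73 · 89; the largest prime factor is 89.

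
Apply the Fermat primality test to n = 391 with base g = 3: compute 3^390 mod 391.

151

3^1 ≡ 3 (mod 391)
3^2 ≡ 3^2 = 9 ≡ 9 (mod 391)
3^4 ≡ 9^2 = 81 ≡ 81 (mod 391)
3^8 ≡ 81^2 = 6561 ≡ 305 (mod 391)
3^16 ≡ 305^2 = 93025 ≡ 358 (mod 391)
3^32 ≡ 358^2 = 128164 ≡ 307 (mod 391)
3^64 ≡ 307^2 = 94249 ≡ 18 (mod 391)
3^128 ≡ 18^2 = 324 ≡ 324 (mod 391)
3^256 ≡ 324^2 = 104976 ≡ 188 (mod 391)
390 = 256 + 128 + 4 + 2 in binary powers of 2.
So 3^390 ≡ 188 · 324 · 81 · 9 ≡ 151 (mod 391).
Since 151 ≠ 1, base 3 is a Fermat witness: 391 is composite.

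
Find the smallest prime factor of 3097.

3097 is odd.
Digit sum 19, not divisible by 3.
Ends in 7: not divisible by 5.
7: 3097 = 7·442 + 3
11: 3097 = 11·281 + 6
13: 3097 = 13·238 + 3
17: 3097 = 17·182 + 3
19: 3097 = 19·163

19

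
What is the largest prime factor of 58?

58 = 2 · 29
29 is prime.
So 58 = 2 · 29; the largest prime factor is 29.

29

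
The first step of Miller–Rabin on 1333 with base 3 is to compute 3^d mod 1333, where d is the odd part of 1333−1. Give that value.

1333 − 1 = 1332 = 2^2 · 333, so d = 333.
3^1 ≡ 3 (mod 1333)
3^2 ≡ 3^2 = 9 ≡ 9 (mod 1333)
3^4 ≡ 9^2 = 81 ≡ 81 (mod 1333)
3^8 ≡ 81^2 = 6561 ≡ 1229 (mod 1333)
3^16 ≡ 1229^2 = 1510441 ≡ 152 (mod 1333)
3^32 ≡ 152^2 = 23104 ≡ 443 (mod 1333)
3^64 ≡ 443^2 = 196249 ≡ 298 (mod 1333)
3^128 ≡ 298^2 = 88804 ≡ 826 (mod 1333)
3^256 ≡ 826^2 = 682276 ≡ 1113 (mod 1333)
333 = 256 + 64 + 8 + 4 + 1 in binary powers of 2.
So 3^333 ≡ 1113 · 298 · 1229 · 81 · 3 ≡ 1298 (mod 1333).
Squaring chain: 1298 → 1225; never reaches −1, so base 3 is a Miller–Rabin witness that 1333 is composite.

1298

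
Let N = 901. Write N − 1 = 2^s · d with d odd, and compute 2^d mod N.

427

901 − 1 = 900 = 2^2 · 225, so d = 225.
2^1 ≡ 2 (mod 901)
2^2 ≡ 2^2 = 4 ≡ 4 (mod 901)
2^4 ≡ 4^2 = 16 ≡ 16 (mod 901)
2^8 ≡ 16^2 = 256 ≡ 256 (mod 901)
2^16 ≡ 256^2 = 65536 ≡ 664 (mod 901)
2^32 ≡ 664^2 = 440896 ≡ 307 (mod 901)
2^64 ≡ 307^2 = 94249 ≡ 545 (mod 901)
2^128 ≡ 545^2 = 297025 ≡ 596 (mod 901)
225 = 128 + 64 + 32 + 1 in binary powers of 2.
So 2^225 ≡ 596 · 545 · 307 · 2 ≡ 427 (mod 901).
Squaring chain: 427 → 327; never reaches −1, so base 2 is a Miller–Rabin witness that 901 is composite.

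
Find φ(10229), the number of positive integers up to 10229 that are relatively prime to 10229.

9984

Factor: 10229 = 53 · 193.
φ(10229) = (53−1) · (193−1) = 52 · 192 = 9984.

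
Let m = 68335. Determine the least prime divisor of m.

5

68335 is odd.
Digit sum 25, not divisible by 3.
Ends in 5: divisible by 5.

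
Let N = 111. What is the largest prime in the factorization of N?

37

111 = 3 · 37
37 is prime.
So 111 = 3 · 37; the largest prime factor is 37.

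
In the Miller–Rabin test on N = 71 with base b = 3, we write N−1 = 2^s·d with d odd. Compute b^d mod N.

1

71 − 1 = 70 = 2^1 · 35, so d = 35.
3^1 ≡ 3 (mod 71)
3^2 ≡ 3^2 = 9 ≡ 9 (mod 71)
3^4 ≡ 9^2 = 81 ≡ 10 (mod 71)
3^8 ≡ 10^2 = 100 ≡ 29 (mod 71)
3^16 ≡ 29^2 = 841 ≡ 60 (mod 71)
3^32 ≡ 60^2 = 3600 ≡ 50 (mod 71)
35 = 32 + 2 + 1 in binary powers of 2.
So 3^35 ≡ 50 · 9 · 3 ≡ 1 (mod 71).
Since 3^d ≡ 1 (mod 71), base 3 does not prove 71 composite.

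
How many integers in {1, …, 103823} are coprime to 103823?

Factor: 103823 = 47^3.
φ(103823) = 47^2·(47−1) = 101614.

101614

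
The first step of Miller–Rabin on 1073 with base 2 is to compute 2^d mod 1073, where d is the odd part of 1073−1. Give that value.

1073 − 1 = 1072 = 2^4 · 67, so d = 67.
2^1 ≡ 2 (mod 1073)
2^2 ≡ 2^2 = 4 ≡ 4 (mod 1073)
2^4 ≡ 4^2 = 16 ≡ 16 (mod 1073)
2^8 ≡ 16^2 = 256 ≡ 256 (mod 1073)
2^16 ≡ 256^2 = 65536 ≡ 83 (mod 1073)
2^32 ≡ 83^2 = 6889 ≡ 451 (mod 1073)
2^64 ≡ 451^2 = 203401 ≡ 604 (mod 1073)
67 = 64 + 2 + 1 in binary powers of 2.
So 2^67 ≡ 604 · 4 · 2 ≡ 540 (mod 1073).
Squaring chain: 540 → 817 → 83 → 451; never reaches −1, so base 2 is a Miller–Rabin witness that 1073 is composite.

540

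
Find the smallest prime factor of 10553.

61

10553 is odd.
Digit sum 14, not divisible by 3.
Ends in 3: not divisible by 5.
7: 10553 = 7·1507 + 4
11: 10553 = 11·959 + 4
13: 10553 = 13·811 + 10
17: 10553 = 17·620 + 13
19: 10553 = 19·555 + 8
23: 10553 = 23·458 + 19
29: 10553 = 29·363 + 26
31: 10553 = 31·340 + 13
37: 10553 = 37·285 + 8
41: 10553 = 41·257 + 16
43: 10553 = 43·245 + 18
47: 10553 = 47·224 + 25
53: 10553 = 53·199 + 6
59: 10553 = 59·178 + 51
61: 10553 = 61·173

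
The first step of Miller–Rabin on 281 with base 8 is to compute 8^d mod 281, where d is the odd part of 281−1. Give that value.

280

281 − 1 = 280 = 2^3 · 35, so d = 35.
8^1 ≡ 8 (mod 281)
8^2 ≡ 8^2 = 64 ≡ 64 (mod 281)
8^4 ≡ 64^2 = 4096 ≡ 162 (mod 281)
8^8 ≡ 162^2 = 26244 ≡ 111 (mod 281)
8^16 ≡ 111^2 = 12321 ≡ 238 (mod 281)
8^32 ≡ 238^2 = 56644 ≡ 163 (mod 281)
35 = 32 + 2 + 1 in binary powers of 2.
So 8^35 ≡ 163 · 64 · 8 ≡ 280 (mod 281).
Since 8^d ≡ 280 (mod 281), base 8 does not prove 281 composite.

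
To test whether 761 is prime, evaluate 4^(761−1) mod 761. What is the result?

1

4^1 ≡ 4 (mod 761)
4^2 ≡ 4^2 = 16 ≡ 16 (mod 761)
4^4 ≡ 16^2 = 256 ≡ 256 (mod 761)
4^8 ≡ 256^2 = 65536 ≡ 90 (mod 761)
4^16 ≡ 90^2 = 8100 ≡ 490 (mod 761)
4^32 ≡ 490^2 = 240100 ≡ 385 (mod 761)
4^64 ≡ 385^2 = 148225 ≡ 591 (mod 761)
4^128 ≡ 591^2 = 349281 ≡ 743 (mod 761)
4^256 ≡ 743^2 = 552049 ≡ 324 (mod 761)
4^512 ≡ 324^2 = 104976 ≡ 719 (mod 761)
760 = 512 + 128 + 64 + 32 + 16 + 8 in binary powers of 2.
So 4^760 ≡ 719 · 743 · 591 · 385 · 490 · 90 ≡ 1 (mod 761).
Since the result is 1, base 4 gives no evidence that 761 is composite.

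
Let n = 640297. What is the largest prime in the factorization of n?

97

640297 = 7 · 91471
91471 = 23 · 3977
3977 = 41 · 97
97 is prime.
So 640297 = 7 · 23 · 41 · 97; the largest prime factor is 97.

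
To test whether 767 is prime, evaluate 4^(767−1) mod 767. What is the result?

35

4^1 ≡ 4 (mod 767)
4^2 ≡ 4^2 = 16 ≡ 16 (mod 767)
4^4 ≡ 16^2 = 256 ≡ 256 (mod 767)
4^8 ≡ 256^2 = 65536 ≡ 341 (mod 767)
4^16 ≡ 341^2 = 116281 ≡ 464 (mod 767)
4^32 ≡ 464^2 = 215296 ≡ 536 (mod 767)
4^64 ≡ 536^2 = 287296 ≡ 438 (mod 767)
4^128 ≡ 438^2 = 191844 ≡ 94 (mod 767)
4^256 ≡ 94^2 = 8836 ≡ 399 (mod 767)
4^512 ≡ 399^2 = 159201 ≡ 432 (mod 767)
766 = 512 + 128 + 64 + 32 + 16 + 8 + 4 + 2 in binary powers of 2.
So 4^766 ≡ 432 · 94 · 438 · 536 · 464 · 341 · 256 · 16 ≡ 35 (mod 767).
Since 35 ≠ 1, base 4 is a Fermat witness: 767 is composite.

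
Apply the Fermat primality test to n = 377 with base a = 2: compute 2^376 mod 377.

2^1 ≡ 2 (mod 377)
2^2 ≡ 2^2 = 4 ≡ 4 (mod 377)
2^4 ≡ 4^2 = 16 ≡ 16 (mod 377)
2^8 ≡ 16^2 = 256 ≡ 256 (mod 377)
2^16 ≡ 256^2 = 65536 ≡ 315 (mod 377)
2^32 ≡ 315^2 = 99225 ≡ 74 (mod 377)
2^64 ≡ 74^2 = 5476 ≡ 198 (mod 377)
2^128 ≡ 198^2 = 39204 ≡ 373 (mod 377)
2^256 ≡ 373^2 = 139129 ≡ 16 (mod 377)
376 = 256 + 64 + 32 + 16 + 8 in binary powers of 2.
So 2^376 ≡ 16 · 198 · 74 · 315 · 256 ≡ 94 (mod 377).
Since 94 ≠ 1, base 2 is a Fermat witness: 377 is composite.

94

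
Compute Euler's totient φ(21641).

Factor: 21641 = 17 · 19 · 67.
φ(21641) = (17−1) · (19−1) · (67−1) = 16 · 18 · 66 = 19008.

19008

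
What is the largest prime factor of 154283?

154283 = 41 · 3763
3763 = 53 · 71
71 is prime.
So 154283 = 41 · 53 · 71; the largest prime factor is 71.

71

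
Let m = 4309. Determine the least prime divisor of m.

31

4309 is odd.
Digit sum 16, not divisible by 3.
Ends in 9: not divisible by 5.
7: 4309 = 7·615 + 4
11: 4309 = 11·391 + 8
13: 4309 = 13·331 + 6
17: 4309 = 17·253 + 8
19: 4309 = 19·226 + 15
23: 4309 = 23·187 + 8
29: 4309 = 29·148 + 17
31: 4309 = 31·139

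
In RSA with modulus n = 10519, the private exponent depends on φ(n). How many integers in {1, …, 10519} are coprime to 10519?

Factor: 10519 = 67 · 157.
φ(10519) = (67−1) · (157−1) = 66 · 156 = 10296.

10296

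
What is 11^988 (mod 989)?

441

11^1 ≡ 11 (mod 989)
11^2 ≡ 11^2 = 121 ≡ 121 (mod 989)
11^4 ≡ 121^2 = 14641 ≡ 795 (mod 989)
11^8 ≡ 795^2 = 632025 ≡ 54 (mod 989)
11^16 ≡ 54^2 = 2916 ≡ 938 (mod 989)
11^32 ≡ 938^2 = 879844 ≡ 623 (mod 989)
11^64 ≡ 623^2 = 388129 ≡ 441 (mod 989)
11^128 ≡ 441^2 = 194481 ≡ 637 (mod 989)
11^256 ≡ 637^2 = 405769 ≡ 279 (mod 989)
11^512 ≡ 279^2 = 77841 ≡ 699 (mod 989)
988 = 512 + 256 + 128 + 64 + 16 + 8 + 4 in binary powers of 2.
So 11^988 ≡ 699 · 279 · 637 · 441 · 938 · 54 · 795 ≡ 441 (mod 989).
Since 441 ≠ 1, base 11 is a Fermat witness: 989 is composite.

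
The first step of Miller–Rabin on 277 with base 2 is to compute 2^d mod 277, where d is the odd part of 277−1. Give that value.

277 − 1 = 276 = 2^2 · 69, so d = 69.
2^1 ≡ 2 (mod 277)
2^2 ≡ 2^2 = 4 ≡ 4 (mod 277)
2^4 ≡ 4^2 = 16 ≡ 16 (mod 277)
2^8 ≡ 16^2 = 256 ≡ 256 (mod 277)
2^16 ≡ 256^2 = 65536 ≡ 164 (mod 277)
2^32 ≡ 164^2 = 26896 ≡ 27 (mod 277)
2^64 ≡ 27^2 = 729 ≡ 175 (mod 277)
69 = 64 + 4 + 1 in binary powers of 2.
So 2^69 ≡ 175 · 16 · 2 ≡ 60 (mod 277).
Squaring chain: 60 → 276; reaches −1, so base 2 does not prove 277 composite.

60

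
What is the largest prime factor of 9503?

43

9503 = 13 · 731
731 = 17 · 43
43 is prime.
So 9503 = 13 · 17 · 43; the largest prime factor is 43.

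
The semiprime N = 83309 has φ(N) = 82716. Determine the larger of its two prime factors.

φ(n) = (p−1)(q−1) = n − (p+q) + 1, so p + q = 83309 − 82716 + 1 = 594.
p and q are the roots of t² − 594t + 83309 = 0.
Discriminant: 594² − 4·83309 = 352836 − 333236 = 19600; √19600 = 140.
q = (594 − 140)/2 = 227, p = (594 + 140)/2 = 367.
Check: 227 · 367 = 83309.

367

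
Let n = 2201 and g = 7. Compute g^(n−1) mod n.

7^1 ≡ 7 (mod 2201)
7^2 ≡ 7^2 = 49 ≡ 49 (mod 2201)
7^4 ≡ 49^2 = 2401 ≡ 200 (mod 2201)
7^8 ≡ 200^2 = 40000 ≡ 382 (mod 2201)
7^16 ≡ 382^2 = 145924 ≡ 658 (mod 2201)
7^32 ≡ 658^2 = 432964 ≡ 1568 (mod 2201)
7^64 ≡ 1568^2 = 2458624 ≡ 107 (mod 2201)
7^128 ≡ 107^2 = 11449 ≡ 444 (mod 2201)
7^256 ≡ 444^2 = 197136 ≡ 1247 (mod 2201)
7^512 ≡ 1247^2 = 1555009 ≡ 1103 (mod 2201)
7^1024 ≡ 1103^2 = 1216609 ≡ 1657 (mod 2201)
7^2048 ≡ 1657^2 = 2745649 ≡ 1002 (mod 2201)
2200 = 2048 + 128 + 16 + 8 in binary powers of 2.
So 7^2200 ≡ 1002 · 444 · 658 · 382 ≡ 955 (mod 2201).
Since 955 ≠ 1, base 7 is a Fermat witness: 2201 is composite.

955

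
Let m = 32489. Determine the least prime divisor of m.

53

32489 is odd.
Digit sum 26, not divisible by 3.
Ends in 9: not divisible by 5.
7: 32489 = 7·4641 + 2
11: 32489 = 11·2953 + 6
13: 32489 = 13·2499 + 2
17: 32489 = 17·1911 + 2
19: 32489 = 19·1709 + 18
23: 32489 = 23·1412 + 13
29: 32489 = 29·1120 + 9
31: 32489 = 31·1048 + 1
37: 32489 = 37·878 + 3
41: 32489 = 41·792 + 17
43: 32489 = 43·755 + 24
47: 32489 = 47·691 + 12
53: 32489 = 53·613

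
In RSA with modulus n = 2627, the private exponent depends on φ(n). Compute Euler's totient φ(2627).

2520

Factor: 2627 = 37 · 71.
φ(2627) = (37−1) · (71−1) = 36 · 70 = 2520.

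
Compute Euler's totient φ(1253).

Factor: 1253 = 7 · 179.
φ(1253) = (7−1) · (179−1) = 6 · 178 = 1068.

1068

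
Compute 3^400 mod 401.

3^1 ≡ 3 (mod 401)
3^2 ≡ 3^2 = 9 ≡ 9 (mod 401)
3^4 ≡ 9^2 = 81 ≡ 81 (mod 401)
3^8 ≡ 81^2 = 6561 ≡ 145 (mod 401)
3^16 ≡ 145^2 = 21025 ≡ 173 (mod 401)
3^32 ≡ 173^2 = 29929 ≡ 255 (mod 401)
3^64 ≡ 255^2 = 65025 ≡ 63 (mod 401)
3^128 ≡ 63^2 = 3969 ≡ 360 (mod 401)
3^256 ≡ 360^2 = 129600 ≡ 77 (mod 401)
400 = 256 + 128 + 16 in binary powers of 2.
So 3^400 ≡ 77 · 360 · 173 ≡ 1 (mod 401).
Since the result is 1, base 3 gives no evidence that 401 is composite.

1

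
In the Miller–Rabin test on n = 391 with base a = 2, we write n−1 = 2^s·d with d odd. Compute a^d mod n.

391 − 1 = 390 = 2^1 · 195, so d = 195.
2^1 ≡ 2 (mod 391)
2^2 ≡ 2^2 = 4 ≡ 4 (mod 391)
2^4 ≡ 4^2 = 16 ≡ 16 (mod 391)
2^8 ≡ 16^2 = 256 ≡ 256 (mod 391)
2^16 ≡ 256^2 = 65536 ≡ 239 (mod 391)
2^32 ≡ 239^2 = 57121 ≡ 35 (mod 391)
2^64 ≡ 35^2 = 1225 ≡ 52 (mod 391)
2^128 ≡ 52^2 = 2704 ≡ 358 (mod 391)
195 = 128 + 64 + 2 + 1 in binary powers of 2.
So 2^195 ≡ 358 · 52 · 4 · 2 ≡ 348 (mod 391).
Squaring chain: 348; never reaches −1, so base 2 is a Miller–Rabin witness that 391 is composite.

348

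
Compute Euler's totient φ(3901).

3772

Factor: 3901 = 47 · 83.
φ(3901) = (47−1) · (83−1) = 46 · 82 = 3772.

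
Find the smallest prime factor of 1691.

19

1691 is odd.
Digit sum 17, not divisible by 3.
Ends in 1: not divisible by 5.
7: 1691 = 7·241 + 4
11: 1691 = 11·153 + 8
13: 1691 = 13·130 + 1
17: 1691 = 17·99 + 8
19: 1691 = 19·89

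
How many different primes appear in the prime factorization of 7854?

7854 = 2 · 3927
3927 = 3 · 1309
1309 = 7 · 187
187 = 11 · 17
7854 = 2 · 3 · 7 · 11 · 17, which has 5 distinct prime factors.

5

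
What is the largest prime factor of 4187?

79

4187 = 53 · 79
79 is prime.
So 4187 = 53 · 79; the largest prime factor is 79.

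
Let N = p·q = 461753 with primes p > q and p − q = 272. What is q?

Since p = q + 272, we have 461753 = q(q + 272), so q² + 272q − 461753 = 0.
Discriminant: 272² + 4·461753 = 73984 + 1847012 = 1920996; √1920996 = 1386.
q = (−272 + 1386)/2 = 557, and p = q + 272 = 829.
Check: 557 · 829 = 461753.

557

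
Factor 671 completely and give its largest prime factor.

671 = 11 · 61
61 is prime.
So 671 = 11 · 61; the largest prime factor is 61.

61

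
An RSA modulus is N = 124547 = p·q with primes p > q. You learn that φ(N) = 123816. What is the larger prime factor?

463

φ(n) = (p−1)(q−1) = n − (p+q) + 1, so p + q = 124547 − 123816 + 1 = 732.
p and q are the roots of t² − 732t + 124547 = 0.
Discriminant: 732² − 4·124547 = 535824 − 498188 = 37636; √37636 = 194.
q = (732 − 194)/2 = 269, p = (732 + 194)/2 = 463.
Check: 269 · 463 = 124547.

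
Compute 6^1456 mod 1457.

6^1 ≡ 6 (mod 1457)
6^2 ≡ 6^2 = 36 ≡ 36 (mod 1457)
6^4 ≡ 36^2 = 1296 ≡ 1296 (mod 1457)
6^8 ≡ 1296^2 = 1679616 ≡ 1152 (mod 1457)
6^16 ≡ 1152^2 = 1327104 ≡ 1234 (mod 1457)
6^32 ≡ 1234^2 = 1522756 ≡ 191 (mod 1457)
6^64 ≡ 191^2 = 36481 ≡ 56 (mod 1457)
6^128 ≡ 56^2 = 3136 ≡ 222 (mod 1457)
6^256 ≡ 222^2 = 49284 ≡ 1203 (mod 1457)
6^512 ≡ 1203^2 = 1447209 ≡ 408 (mod 1457)
6^1024 ≡ 408^2 = 166464 ≡ 366 (mod 1457)
1456 = 1024 + 256 + 128 + 32 + 16 in binary powers of 2.
So 6^1456 ≡ 366 · 1203 · 222 · 191 · 1234 ≡ 521 (mod 1457).
Since 521 ≠ 1, base 6 is a Fermat witness: 1457 is composite.

521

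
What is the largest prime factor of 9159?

71

9159 = 3 · 3053
3053 = 43 · 71
71 is prime.
So 9159 = 3 · 43 · 71; the largest prime factor is 71.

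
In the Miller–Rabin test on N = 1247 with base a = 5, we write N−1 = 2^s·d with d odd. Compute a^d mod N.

695

1247 − 1 = 1246 = 2^1 · 623, so d = 623.
5^1 ≡ 5 (mod 1247)
5^2 ≡ 5^2 = 25 ≡ 25 (mod 1247)
5^4 ≡ 25^2 = 625 ≡ 625 (mod 1247)
5^8 ≡ 625^2 = 390625 ≡ 314 (mod 1247)
5^16 ≡ 314^2 = 98596 ≡ 83 (mod 1247)
5^32 ≡ 83^2 = 6889 ≡ 654 (mod 1247)
5^64 ≡ 654^2 = 427716 ≡ 1242 (mod 1247)
5^128 ≡ 1242^2 = 1542564 ≡ 25 (mod 1247)
5^256 ≡ 25^2 = 625 ≡ 625 (mod 1247)
5^512 ≡ 625^2 = 390625 ≡ 314 (mod 1247)
623 = 512 + 64 + 32 + 8 + 4 + 2 + 1 in binary powers of 2.
So 5^623 ≡ 314 · 1242 · 654 · 314 · 625 · 25 · 5 ≡ 695 (mod 1247).
Squaring chain: 695; never reaches −1, so base 5 is a Miller–Rabin witness that 1247 is composite.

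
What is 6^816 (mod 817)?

87

6^1 ≡ 6 (mod 817)
6^2 ≡ 6^2 = 36 ≡ 36 (mod 817)
6^4 ≡ 36^2 = 1296 ≡ 479 (mod 817)
6^8 ≡ 479^2 = 229441 ≡ 681 (mod 817)
6^16 ≡ 681^2 = 463761 ≡ 522 (mod 817)
6^32 ≡ 522^2 = 272484 ≡ 423 (mod 817)
6^64 ≡ 423^2 = 178929 ≡ 6 (mod 817)
6^128 ≡ 6^2 = 36 ≡ 36 (mod 817)
6^256 ≡ 36^2 = 1296 ≡ 479 (mod 817)
6^512 ≡ 479^2 = 229441 ≡ 681 (mod 817)
816 = 512 + 256 + 32 + 16 in binary powers of 2.
So 6^816 ≡ 681 · 479 · 423 · 522 ≡ 87 (mod 817).
Since 87 ≠ 1, base 6 is a Fermat witness: 817 is composite.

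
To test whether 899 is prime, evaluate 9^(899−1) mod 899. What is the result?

545

9^1 ≡ 9 (mod 899)
9^2 ≡ 9^2 = 81 ≡ 81 (mod 899)
9^4 ≡ 81^2 = 6561 ≡ 268 (mod 899)
9^8 ≡ 268^2 = 71824 ≡ 803 (mod 899)
9^16 ≡ 803^2 = 644809 ≡ 226 (mod 899)
9^32 ≡ 226^2 = 51076 ≡ 732 (mod 899)
9^64 ≡ 732^2 = 535824 ≡ 20 (mod 899)
9^128 ≡ 20^2 = 400 ≡ 400 (mod 899)
9^256 ≡ 400^2 = 160000 ≡ 877 (mod 899)
9^512 ≡ 877^2 = 769129 ≡ 484 (mod 899)
898 = 512 + 256 + 128 + 2 in binary powers of 2.
So 9^898 ≡ 484 · 877 · 400 · 81 ≡ 545 (mod 899).
Since 545 ≠ 1, base 9 is a Fermat witness: 899 is composite.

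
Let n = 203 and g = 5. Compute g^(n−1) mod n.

23

5^1 ≡ 5 (mod 203)
5^2 ≡ 5^2 = 25 ≡ 25 (mod 203)
5^4 ≡ 25^2 = 625 ≡ 16 (mod 203)
5^8 ≡ 16^2 = 256 ≡ 53 (mod 203)
5^16 ≡ 53^2 = 2809 ≡ 170 (mod 203)
5^32 ≡ 170^2 = 28900 ≡ 74 (mod 203)
5^64 ≡ 74^2 = 5476 ≡ 198 (mod 203)
5^128 ≡ 198^2 = 39204 ≡ 25 (mod 203)
202 = 128 + 64 + 8 + 2 in binary powers of 2.
So 5^202 ≡ 25 · 198 · 53 · 25 ≡ 23 (mod 203).
Since 23 ≠ 1, base 5 is a Fermat witness: 203 is composite.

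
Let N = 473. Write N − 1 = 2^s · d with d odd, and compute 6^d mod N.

79

473 − 1 = 472 = 2^3 · 59, so d = 59.
6^1 ≡ 6 (mod 473)
6^2 ≡ 6^2 = 36 ≡ 36 (mod 473)
6^4 ≡ 36^2 = 1296 ≡ 350 (mod 473)
6^8 ≡ 350^2 = 122500 ≡ 466 (mod 473)
6^16 ≡ 466^2 = 217156 ≡ 49 (mod 473)
6^32 ≡ 49^2 = 2401 ≡ 36 (mod 473)
59 = 32 + 16 + 8 + 2 + 1 in binary powers of 2.
So 6^59 ≡ 36 · 49 · 466 · 36 · 6 ≡ 79 (mod 473).
Squaring chain: 79 → 92 → 423; never reaches −1, so base 6 is a Miller–Rabin witness that 473 is composite.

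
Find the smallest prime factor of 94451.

7

94451 is odd.
Digit sum 23, not divisible by 3.
Ends in 1: not divisible by 5.
7: 94451 = 7·13493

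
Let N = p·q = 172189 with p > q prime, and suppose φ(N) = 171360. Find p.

φ(n) = (p−1)(q−1) = n − (p+q) + 1, so p + q = 172189 − 171360 + 1 = 830.
p and q are the roots of t² − 830t + 172189 = 0.
Discriminant: 830² − 4·172189 = 688900 − 688756 = 144; √144 = 12.
q = (830 − 12)/2 = 409, p = (830 + 12)/2 = 421.
Check: 409 · 421 = 172189.

421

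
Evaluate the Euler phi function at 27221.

26892

Factor: 27221 = 163 · 167.
φ(27221) = (163−1) · (167−1) = 162 · 166 = 26892.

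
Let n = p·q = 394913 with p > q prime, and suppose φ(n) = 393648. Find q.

φ(n) = (p−1)(q−1) = n − (p+q) + 1, so p + q = 394913 − 393648 + 1 = 1266.
p and q are the roots of t² − 1266t + 394913 = 0.
Discriminant: 1266² − 4·394913 = 1602756 − 1579652 = 23104; √23104 = 152.
q = (1266 − 152)/2 = 557, p = (1266 + 152)/2 = 709.
Check: 557 · 709 = 394913.

557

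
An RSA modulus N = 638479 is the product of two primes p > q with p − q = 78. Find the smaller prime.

761

Since p = q + 78, we have 638479 = q(q + 78), so q² + 78q − 638479 = 0.
Discriminant: 78² + 4·638479 = 6084 + 2553916 = 2560000; √2560000 = 1600.
q = (−78 + 1600)/2 = 761, and p = q + 78 = 839.
Check: 761 · 839 = 638479.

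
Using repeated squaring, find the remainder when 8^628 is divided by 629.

322

8^1 ≡ 8 (mod 629)
8^2 ≡ 8^2 = 64 ≡ 64 (mod 629)
8^4 ≡ 64^2 = 4096 ≡ 322 (mod 629)
8^8 ≡ 322^2 = 103684 ≡ 528 (mod 629)
8^16 ≡ 528^2 = 278784 ≡ 137 (mod 629)
8^32 ≡ 137^2 = 18769 ≡ 528 (mod 629)
8^64 ≡ 528^2 = 278784 ≡ 137 (mod 629)
8^128 ≡ 137^2 = 18769 ≡ 528 (mod 629)
8^256 ≡ 528^2 = 278784 ≡ 137 (mod 629)
8^512 ≡ 137^2 = 18769 ≡ 528 (mod 629)
628 = 512 + 64 + 32 + 16 + 4 in binary powers of 2.
So 8^628 ≡ 528 · 137 · 528 · 137 · 322 ≡ 322 (mod 629).
Since 322 ≠ 1, base 8 is a Fermat witness: 629 is composite.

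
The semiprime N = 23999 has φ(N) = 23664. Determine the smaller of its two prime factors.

103

φ(n) = (p−1)(q−1) = n − (p+q) + 1, so p + q = 23999 − 23664 + 1 = 336.
p and q are the roots of t² − 336t + 23999 = 0.
Discriminant: 336² − 4·23999 = 112896 − 95996 = 16900; √16900 = 130.
q = (336 − 130)/2 = 103, p = (336 + 130)/2 = 233.
Check: 103 · 233 = 23999.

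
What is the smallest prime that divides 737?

11

737 is odd.
Digit sum 17, not divisible by 3.
Ends in 7: not divisible by 5.
7: 737 = 7·105 + 2
11: 737 = 11·67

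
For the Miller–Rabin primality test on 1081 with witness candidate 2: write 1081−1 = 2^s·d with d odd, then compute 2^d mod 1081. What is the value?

1081 − 1 = 1080 = 2^3 · 135, so d = 135.
2^1 ≡ 2 (mod 1081)
2^2 ≡ 2^2 = 4 ≡ 4 (mod 1081)
2^4 ≡ 4^2 = 16 ≡ 16 (mod 1081)
2^8 ≡ 16^2 = 256 ≡ 256 (mod 1081)
2^16 ≡ 256^2 = 65536 ≡ 676 (mod 1081)
2^32 ≡ 676^2 = 456976 ≡ 794 (mod 1081)
2^64 ≡ 794^2 = 630436 ≡ 213 (mod 1081)
2^128 ≡ 213^2 = 45369 ≡ 1048 (mod 1081)
135 = 128 + 4 + 2 + 1 in binary powers of 2.
So 2^135 ≡ 1048 · 16 · 4 · 2 ≡ 100 (mod 1081).
Squaring chain: 100 → 271 → 1014; never reaches −1, so base 2 is a Miller–Rabin witness that 1081 is composite.

100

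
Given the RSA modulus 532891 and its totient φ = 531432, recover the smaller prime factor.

727

φ(n) = (p−1)(q−1) = n − (p+q) + 1, so p + q = 532891 − 531432 + 1 = 1460.
p and q are the roots of t² − 1460t + 532891 = 0.
Discriminant: 1460² − 4·532891 = 2131600 − 2131564 = 36; √36 = 6.
q = (1460 − 6)/2 = 727, p = (1460 + 6)/2 = 733.
Check: 727 · 733 = 532891.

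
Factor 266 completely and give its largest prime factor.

19

266 = 2 · 133
133 = 7 · 19
19 is prime.
So 266 = 2 · 7 · 19; the largest prime factor is 19.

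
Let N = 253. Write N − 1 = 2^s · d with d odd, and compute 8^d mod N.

50

253 − 1 = 252 = 2^2 · 63, so d = 63.
8^1 ≡ 8 (mod 253)
8^2 ≡ 8^2 = 64 ≡ 64 (mod 253)
8^4 ≡ 64^2 = 4096 ≡ 48 (mod 253)
8^8 ≡ 48^2 = 2304 ≡ 27 (mod 253)
8^16 ≡ 27^2 = 729 ≡ 223 (mod 253)
8^32 ≡ 223^2 = 49729 ≡ 141 (mod 253)
63 = 32 + 16 + 8 + 4 + 2 + 1 in binary powers of 2.
So 8^63 ≡ 141 · 223 · 27 · 48 · 64 · 8 ≡ 50 (mod 253).
Squaring chain: 50 → 223; never reaches −1, so base 8 is a Miller–Rabin witness that 253 is composite.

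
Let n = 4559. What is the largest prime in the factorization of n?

97

4559 = 47 · 97
97 is prime.
So 4559 = 47 · 97; the largest prime factor is 97.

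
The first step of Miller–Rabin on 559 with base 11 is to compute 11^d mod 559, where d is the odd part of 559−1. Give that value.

434

559 − 1 = 558 = 2^1 · 279, so d = 279.
11^1 ≡ 11 (mod 559)
11^2 ≡ 11^2 = 121 ≡ 121 (mod 559)
11^4 ≡ 121^2 = 14641 ≡ 107 (mod 559)
11^8 ≡ 107^2 = 11449 ≡ 269 (mod 559)
11^16 ≡ 269^2 = 72361 ≡ 250 (mod 559)
11^32 ≡ 250^2 = 62500 ≡ 451 (mod 559)
11^64 ≡ 451^2 = 203401 ≡ 484 (mod 559)
11^128 ≡ 484^2 = 234256 ≡ 35 (mod 559)
11^256 ≡ 35^2 = 1225 ≡ 107 (mod 559)
279 = 256 + 16 + 4 + 2 + 1 in binary powers of 2.
So 11^279 ≡ 107 · 250 · 107 · 121 · 11 ≡ 434 (mod 559).
Squaring chain: 434; never reaches −1, so base 11 is a Miller–Rabin witness that 559 is composite.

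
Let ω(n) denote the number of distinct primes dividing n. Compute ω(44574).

5

44574 = 2 · 22287
22287 = 3 · 7429
7429 = 17 · 437
437 = 19 · 23
44574 = 2 · 3 · 17 · 19 · 23, which has 5 distinct prime factors.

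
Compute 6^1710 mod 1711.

6^1 ≡ 6 (mod 1711)
6^2 ≡ 6^2 = 36 ≡ 36 (mod 1711)
6^4 ≡ 36^2 = 1296 ≡ 1296 (mod 1711)
6^8 ≡ 1296^2 = 1679616 ≡ 1125 (mod 1711)
6^16 ≡ 1125^2 = 1265625 ≡ 1196 (mod 1711)
6^32 ≡ 1196^2 = 1430416 ≡ 20 (mod 1711)
6^64 ≡ 20^2 = 400 ≡ 400 (mod 1711)
6^128 ≡ 400^2 = 160000 ≡ 877 (mod 1711)
6^256 ≡ 877^2 = 769129 ≡ 890 (mod 1711)
6^512 ≡ 890^2 = 792100 ≡ 1618 (mod 1711)
6^1024 ≡ 1618^2 = 2617924 ≡ 94 (mod 1711)
1710 = 1024 + 512 + 128 + 32 + 8 + 4 + 2 in binary powers of 2.
So 6^1710 ≡ 94 · 1618 · 877 · 20 · 1125 · 1296 · 36 ≡ 993 (mod 1711).
Since 993 ≠ 1, base 6 is a Fermat witness: 1711 is composite.

993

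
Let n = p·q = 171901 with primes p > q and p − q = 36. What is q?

397

Since p = q + 36, we have 171901 = q(q + 36), so q² + 36q − 171901 = 0.
Discriminant: 36² + 4·171901 = 1296 + 687604 = 688900; √688900 = 830.
q = (−36 + 830)/2 = 397, and p = q + 36 = 433.
Check: 397 · 433 = 171901.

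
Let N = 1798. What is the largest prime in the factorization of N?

1798 = 2 · 899
899 = 29 · 31
31 is prime.
So 1798 = 2 · 29 · 31; the largest prime factor is 31.

31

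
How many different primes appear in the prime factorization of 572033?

572033 = 7 · 81719
81719 = 11 · 7429
7429 = 17 · 437
437 = 19 · 23
572033 = 7 · 11 · 17 · 19 · 23, which has 5 distinct prime factors.

5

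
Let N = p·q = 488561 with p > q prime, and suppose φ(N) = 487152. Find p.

797

φ(n) = (p−1)(q−1) = n − (p+q) + 1, so p + q = 488561 − 487152 + 1 = 1410.
p and q are the roots of t² − 1410t + 488561 = 0.
Discriminant: 1410² − 4·488561 = 1988100 − 1954244 = 33856; √33856 = 184.
q = (1410 − 184)/2 = 613, p = (1410 + 184)/2 = 797.
Check: 613 · 797 = 488561.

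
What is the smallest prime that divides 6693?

6693 is odd.
Digit sum 24, divisible by 3.

3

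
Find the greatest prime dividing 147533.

147533 = 43 · 3431
3431 = 47 · 73
73 is prime.
So 147533 = 43 · 47 · 73; the largest prime factor is 73.

73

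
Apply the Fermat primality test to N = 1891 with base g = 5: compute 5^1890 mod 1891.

5^1 ≡ 5 (mod 1891)
5^2 ≡ 5^2 = 25 ≡ 25 (mod 1891)
5^4 ≡ 25^2 = 625 ≡ 625 (mod 1891)
5^8 ≡ 625^2 = 390625 ≡ 1079 (mod 1891)
5^16 ≡ 1079^2 = 1164241 ≡ 1276 (mod 1891)
5^32 ≡ 1276^2 = 1628176 ≡ 25 (mod 1891)
5^64 ≡ 25^2 = 625 ≡ 625 (mod 1891)
5^128 ≡ 625^2 = 390625 ≡ 1079 (mod 1891)
5^256 ≡ 1079^2 = 1164241 ≡ 1276 (mod 1891)
5^512 ≡ 1276^2 = 1628176 ≡ 25 (mod 1891)
5^1024 ≡ 25^2 = 625 ≡ 625 (mod 1891)
1890 = 1024 + 512 + 256 + 64 + 32 + 2 in binary powers of 2.
So 5^1890 ≡ 625 · 25 · 1276 · 625 · 25 · 25 ≡ 1 (mod 1891).
Since the result is 1, base 5 gives no evidence that 1891 is composite.

1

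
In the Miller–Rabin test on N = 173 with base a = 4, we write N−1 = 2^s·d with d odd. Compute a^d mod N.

172

173 − 1 = 172 = 2^2 · 43, so d = 43.
4^1 ≡ 4 (mod 173)
4^2 ≡ 4^2 = 16 ≡ 16 (mod 173)
4^4 ≡ 16^2 = 256 ≡ 83 (mod 173)
4^8 ≡ 83^2 = 6889 ≡ 142 (mod 173)
4^16 ≡ 142^2 = 20164 ≡ 96 (mod 173)
4^32 ≡ 96^2 = 9216 ≡ 47 (mod 173)
43 = 32 + 8 + 2 + 1 in binary powers of 2.
So 4^43 ≡ 47 · 142 · 16 · 4 ≡ 172 (mod 173).
Since 4^d ≡ 172 (mod 173), base 4 does not prove 173 composite.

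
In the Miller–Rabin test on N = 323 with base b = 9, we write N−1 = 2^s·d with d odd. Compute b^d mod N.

323 − 1 = 322 = 2^1 · 161, so d = 161.
9^1 ≡ 9 (mod 323)
9^2 ≡ 9^2 = 81 ≡ 81 (mod 323)
9^4 ≡ 81^2 = 6561 ≡ 101 (mod 323)
9^8 ≡ 101^2 = 10201 ≡ 188 (mod 323)
9^16 ≡ 188^2 = 35344 ≡ 137 (mod 323)
9^32 ≡ 137^2 = 18769 ≡ 35 (mod 323)
9^64 ≡ 35^2 = 1225 ≡ 256 (mod 323)
9^128 ≡ 256^2 = 65536 ≡ 290 (mod 323)
161 = 128 + 32 + 1 in binary powers of 2.
So 9^161 ≡ 290 · 35 · 9 ≡ 264 (mod 323).
Squaring chain: 264; never reaches −1, so base 9 is a Miller–Rabin witness that 323 is composite.

264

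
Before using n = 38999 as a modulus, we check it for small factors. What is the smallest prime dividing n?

59

38999 is odd.
Digit sum 38, not divisible by 3.
Ends in 9: not divisible by 5.
7: 38999 = 7·5571 + 2
11: 38999 = 11·3545 + 4
13: 38999 = 13·2999 + 12
17: 38999 = 17·2294 + 1
19: 38999 = 19·2052 + 11
23: 38999 = 23·1695 + 14
29: 38999 = 29·1344 + 23
31: 38999 = 31·1258 + 1
37: 38999 = 37·1054 + 1
41: 38999 = 41·951 + 8
43: 38999 = 43·906 + 41
47: 38999 = 47·829 + 36
53: 38999 = 53·735 + 44
59: 38999 = 59·661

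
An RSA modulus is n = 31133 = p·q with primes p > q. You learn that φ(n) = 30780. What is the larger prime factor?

191

φ(n) = (p−1)(q−1) = n − (p+q) + 1, so p + q = 31133 − 30780 + 1 = 354.
p and q are the roots of t² − 354t + 31133 = 0.
Discriminant: 354² − 4·31133 = 125316 − 124532 = 784; √784 = 28.
q = (354 − 28)/2 = 163, p = (354 + 28)/2 = 191.
Check: 163 · 191 = 31133.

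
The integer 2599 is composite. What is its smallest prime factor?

23

2599 is odd.
Digit sum 25, not divisible by 3.
Ends in 9: not divisible by 5.
7: 2599 = 7·371 + 2
11: 2599 = 11·236 + 3
13: 2599 = 13·199 + 12
17: 2599 = 17·152 + 15
19: 2599 = 19·136 + 15
23: 2599 = 23·113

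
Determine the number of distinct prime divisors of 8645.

8645 = 5 · 1729
1729 = 7 · 247
247 = 13 · 19
8645 = 5 · 7 · 13 · 19, which has 4 distinct prime factors.

4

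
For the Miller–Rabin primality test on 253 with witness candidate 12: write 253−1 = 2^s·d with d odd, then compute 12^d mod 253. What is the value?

100

253 − 1 = 252 = 2^2 · 63, so d = 63.
12^1 ≡ 12 (mod 253)
12^2 ≡ 12^2 = 144 ≡ 144 (mod 253)
12^4 ≡ 144^2 = 20736 ≡ 243 (mod 253)
12^8 ≡ 243^2 = 59049 ≡ 100 (mod 253)
12^16 ≡ 100^2 = 10000 ≡ 133 (mod 253)
12^32 ≡ 133^2 = 17689 ≡ 232 (mod 253)
63 = 32 + 16 + 8 + 4 + 2 + 1 in binary powers of 2.
So 12^63 ≡ 232 · 133 · 100 · 243 · 144 · 12 ≡ 100 (mod 253).
Squaring chain: 100 → 133; never reaches −1, so base 12 is a Miller–Rabin witness that 253 is composite.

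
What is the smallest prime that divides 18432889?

83

18432889 is odd.
Digit sum 43, not divisible by 3.
Ends in 9: not divisible by 5.
7: 18432889 = 7·2633269 + 6
11: 18432889 = 11·1675717 + 2
13: 18432889 = 13·1417914 + 7
17: 18432889 = 17·1084287 + 10
19: 18432889 = 19·970152 + 1
23: 18432889 = 23·801429 + 22
29: 18432889 = 29·635616 + 25
31: 18432889 = 31·594609 + 10
37: 18432889 = 37·498186 + 7
41: 18432889 = 41·449582 + 27
43: 18432889 = 43·428671 + 36
47: 18432889 = 47·392189 + 6
53: 18432889 = 53·347790 + 19
59: 18432889 = 59·312421 + 50
61: 18432889 = 61·302178 + 31
67: 18432889 = 67·275117 + 50
71: 18432889 = 71·259618 + 11
73: 18432889 = 73·252505 + 24
79: 18432889 = 79·233327 + 56
83: 18432889 = 83·222083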